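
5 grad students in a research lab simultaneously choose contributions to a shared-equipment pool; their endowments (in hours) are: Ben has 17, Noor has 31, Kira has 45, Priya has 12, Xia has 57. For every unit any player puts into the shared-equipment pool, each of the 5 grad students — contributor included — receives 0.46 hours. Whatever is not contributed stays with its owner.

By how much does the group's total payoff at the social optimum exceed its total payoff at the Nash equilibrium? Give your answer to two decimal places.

The private return per contributed unit is 0.46 < 1 for everyone, so the Nash equilibrium is zero contribution and the group total is Σ E_j = 17 + 31 + 45 + 12 + 57 = 162.
Each contributed unit returns 2.300 to the group, so the social optimum is full contribution by everyone: group total = 2.300 × 162 = 372.60.
Efficiency loss = (2.300 − 1) × 162 = 210.60.

210.60 hours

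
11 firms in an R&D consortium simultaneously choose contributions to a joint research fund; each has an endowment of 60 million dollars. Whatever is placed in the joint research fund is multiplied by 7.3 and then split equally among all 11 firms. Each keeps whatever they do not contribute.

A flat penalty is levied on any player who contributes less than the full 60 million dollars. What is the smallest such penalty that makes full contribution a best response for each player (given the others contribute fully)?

Given the others contribute fully, the best deviation is to contribute 0 (any partial contribution still incurs the fine and gives up units whose private return 0.6636 is below 1).
Deviating from 60 to 0 saves 60 million dollars but forfeits the deviator's share of the drop in the joint research fund: 7.3/11 × 60 = 39.82.
So the deviation gain is 60 − 39.82 = 20.18, and the fine must be at least 20.18 million dollars to wipe it out.

20.18 million dollars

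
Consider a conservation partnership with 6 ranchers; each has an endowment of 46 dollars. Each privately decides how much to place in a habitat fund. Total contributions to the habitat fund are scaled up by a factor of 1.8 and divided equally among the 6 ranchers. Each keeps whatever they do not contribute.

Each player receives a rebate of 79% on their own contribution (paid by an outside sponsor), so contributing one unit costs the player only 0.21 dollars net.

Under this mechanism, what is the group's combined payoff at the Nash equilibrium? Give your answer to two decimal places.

714.84 dollars

With the mechanism, a contributed unit returns (1.8/6) / 0.21 = 1.4286 per unit of net cost to the contributor — now above 1 — so contributing fully is weakly dominant for every player.
So the Nash equilibrium is full contribution by all 6; the group earns 6 × (46 × 0.79 + 1.8 × 46) = 714.84.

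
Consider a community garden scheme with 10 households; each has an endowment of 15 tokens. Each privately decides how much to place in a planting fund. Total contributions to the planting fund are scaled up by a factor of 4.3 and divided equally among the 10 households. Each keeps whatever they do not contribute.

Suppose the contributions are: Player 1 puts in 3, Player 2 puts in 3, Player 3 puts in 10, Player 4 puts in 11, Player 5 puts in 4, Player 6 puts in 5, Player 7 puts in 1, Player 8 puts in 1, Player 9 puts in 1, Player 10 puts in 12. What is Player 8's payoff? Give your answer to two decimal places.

35.93 tokens

Total contributed: 3 + 3 + 10 + 11 + 4 + 5 + 1 + 1 + 1 + 12 = 51.
Each receives 4.3 × 51 / 10 = 21.93 from the planting fund.
Player 8 keeps 15 − 1 = 14, so Player 8's payoff is 14 + 21.93 = 35.93.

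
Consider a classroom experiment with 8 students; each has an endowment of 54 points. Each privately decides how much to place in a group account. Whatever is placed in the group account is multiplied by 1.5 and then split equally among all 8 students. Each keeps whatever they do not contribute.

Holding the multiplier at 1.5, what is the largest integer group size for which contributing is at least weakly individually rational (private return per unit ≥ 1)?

Private return per unit is 1.5/(group size), which is ≥ 1 whenever the group size is ≤ 1.5.
The largest such integer is 1.

1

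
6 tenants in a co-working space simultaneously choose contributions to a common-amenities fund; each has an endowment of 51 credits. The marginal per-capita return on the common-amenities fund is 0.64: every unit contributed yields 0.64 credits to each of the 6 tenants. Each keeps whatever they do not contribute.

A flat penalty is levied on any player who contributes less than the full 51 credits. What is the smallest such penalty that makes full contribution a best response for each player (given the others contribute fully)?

Given the others contribute fully, the best deviation is to contribute 0 (any partial contribution still incurs the fine and gives up units whose private return 0.64 is below 1).
Deviating from 51 to 0 saves 51 credits but forfeits the deviator's share of the drop in the common-amenities fund: 0.64 × 51 = 32.64.
So the deviation gain is 51 − 32.64 = 18.36, and the fine must be at least 18.36 credits to wipe it out.

18.36 credits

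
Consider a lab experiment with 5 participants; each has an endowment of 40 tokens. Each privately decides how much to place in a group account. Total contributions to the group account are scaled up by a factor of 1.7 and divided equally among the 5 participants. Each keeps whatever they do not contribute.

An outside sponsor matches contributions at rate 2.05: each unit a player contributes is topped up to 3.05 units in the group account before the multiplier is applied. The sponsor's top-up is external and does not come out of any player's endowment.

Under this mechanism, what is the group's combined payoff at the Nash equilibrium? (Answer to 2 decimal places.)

With the mechanism, a contributed unit returns 1.7 × 3.05 / 5 = 1.0370 per unit of net cost to the contributor — now above 1 — so contributing fully is weakly dominant for every player.
At the Nash equilibrium everyone contributes 40. Group total payoff = 1.7 × 3.05 × 200 = 1037.00.

1037.00 tokens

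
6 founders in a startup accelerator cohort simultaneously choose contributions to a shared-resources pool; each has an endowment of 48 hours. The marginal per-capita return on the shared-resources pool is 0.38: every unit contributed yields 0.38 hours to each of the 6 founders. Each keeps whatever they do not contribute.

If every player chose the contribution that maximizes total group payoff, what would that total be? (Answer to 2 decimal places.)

Each contributed unit returns 2.280 to the group as a whole (0.38 to each of 6 players), which exceeds 1, so the social optimum is full contribution: group total = 2.280 × 288 = 656.64.

656.64 hours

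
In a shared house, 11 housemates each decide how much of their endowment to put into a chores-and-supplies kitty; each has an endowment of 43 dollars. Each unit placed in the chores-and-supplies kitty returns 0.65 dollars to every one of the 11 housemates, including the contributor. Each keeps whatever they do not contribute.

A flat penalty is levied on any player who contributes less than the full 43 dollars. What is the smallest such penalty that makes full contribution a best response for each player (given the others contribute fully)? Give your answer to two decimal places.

Given the others contribute fully, the best deviation is to contribute 0 (any partial contribution still incurs the fine and gives up units whose private return 0.65 is below 1).
Deviating from 43 to 0 saves 43 dollars but forfeits the deviator's share of the drop in the chores-and-supplies kitty: 0.65 × 43 = 27.95.
So the deviation gain is 43 − 27.95 = 15.05, and the fine must be at least 15.05 dollars to wipe it out.

15.05 dollars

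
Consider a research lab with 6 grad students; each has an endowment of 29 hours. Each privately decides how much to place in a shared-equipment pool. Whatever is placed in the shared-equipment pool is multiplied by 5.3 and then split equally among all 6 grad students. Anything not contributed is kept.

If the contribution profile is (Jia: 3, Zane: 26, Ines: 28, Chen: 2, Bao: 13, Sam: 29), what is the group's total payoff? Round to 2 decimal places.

Total contributed: 3 + 26 + 28 + 2 + 13 + 29 = 101; total kept: 6 × 29 − 101 = 73.
The shared-equipment pool pays out 5.3 × 101 = 535.30 in aggregate.
Group total = 73 + 535.30 = 608.30.

608.30 hours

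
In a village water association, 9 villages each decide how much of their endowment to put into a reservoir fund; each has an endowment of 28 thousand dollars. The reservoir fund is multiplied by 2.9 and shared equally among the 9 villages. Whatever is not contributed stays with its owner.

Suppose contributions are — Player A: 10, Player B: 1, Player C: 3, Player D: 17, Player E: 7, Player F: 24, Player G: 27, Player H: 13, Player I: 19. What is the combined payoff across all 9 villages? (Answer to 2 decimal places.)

481.90 thousand dollars

Total contributed: 10 + 1 + 3 + 17 + 7 + 24 + 27 + 13 + 19 = 121; total kept: 9 × 28 − 121 = 131.
The reservoir fund pays out 2.9 × 121 = 350.90 in aggregate.
Group total = 131 + 350.90 = 481.90.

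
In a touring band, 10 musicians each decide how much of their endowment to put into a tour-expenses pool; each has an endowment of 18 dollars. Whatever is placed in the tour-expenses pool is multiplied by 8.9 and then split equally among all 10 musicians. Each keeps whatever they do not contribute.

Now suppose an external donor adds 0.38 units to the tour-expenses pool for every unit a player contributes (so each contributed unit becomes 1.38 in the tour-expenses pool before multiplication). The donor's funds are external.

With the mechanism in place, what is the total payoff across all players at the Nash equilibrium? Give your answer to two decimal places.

2210.76 dollars

The effective private return per unit is now 8.9 × 1.38 / 10 = 1.2282 > 1, so every player's dominant strategy flips to full contribution.
So the Nash equilibrium is full contribution by all 10; the group earns 8.9 × 1.38 × 180 = 2210.76.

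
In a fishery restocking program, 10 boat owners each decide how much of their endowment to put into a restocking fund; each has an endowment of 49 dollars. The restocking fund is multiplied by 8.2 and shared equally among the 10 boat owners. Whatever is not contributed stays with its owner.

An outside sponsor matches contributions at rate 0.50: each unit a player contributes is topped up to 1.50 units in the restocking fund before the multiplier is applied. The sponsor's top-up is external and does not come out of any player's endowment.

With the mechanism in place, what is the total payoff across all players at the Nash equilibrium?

6027.00 dollars

The effective private return per unit is now 8.2 × 1.50 / 10 = 1.2300 > 1, so every player's dominant strategy flips to full contribution.
At the Nash equilibrium everyone contributes 49. Group total payoff = 8.2 × 1.50 × 490 = 6027.00.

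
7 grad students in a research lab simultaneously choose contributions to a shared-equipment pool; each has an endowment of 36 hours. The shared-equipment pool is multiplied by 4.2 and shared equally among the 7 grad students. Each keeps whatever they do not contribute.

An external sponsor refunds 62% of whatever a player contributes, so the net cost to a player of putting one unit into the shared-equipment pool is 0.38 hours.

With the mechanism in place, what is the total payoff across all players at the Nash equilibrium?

With the mechanism, a contributed unit returns (4.2/7) / 0.38 = 1.5789 per unit of net cost to the contributor — now above 1 — so contributing fully is weakly dominant for every player.
At the Nash equilibrium everyone contributes 36. Group total payoff = 7 × (36 × 0.62 + 4.2 × 36) = 1214.64.

1214.64 hours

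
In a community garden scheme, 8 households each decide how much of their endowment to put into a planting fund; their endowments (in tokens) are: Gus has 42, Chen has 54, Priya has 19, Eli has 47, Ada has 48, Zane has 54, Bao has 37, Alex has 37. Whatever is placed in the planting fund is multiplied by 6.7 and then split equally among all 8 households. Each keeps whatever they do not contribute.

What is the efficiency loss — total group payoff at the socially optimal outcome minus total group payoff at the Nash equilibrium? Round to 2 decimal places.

1926.60 tokens

The private return per contributed unit is 6.7/8 = 0.8375 < 1 for every player regardless of endowment, so the Nash equilibrium is zero contribution and the group total is Σ E_j = 42 + 54 + 19 + 47 + 48 + 54 + 37 + 37 = 338.
Each contributed unit returns 6.700 to the group, so the social optimum is full contribution by everyone: group total = 6.700 × 338 = 2264.60.
Efficiency loss = (6.700 − 1) × 338 = 1926.60.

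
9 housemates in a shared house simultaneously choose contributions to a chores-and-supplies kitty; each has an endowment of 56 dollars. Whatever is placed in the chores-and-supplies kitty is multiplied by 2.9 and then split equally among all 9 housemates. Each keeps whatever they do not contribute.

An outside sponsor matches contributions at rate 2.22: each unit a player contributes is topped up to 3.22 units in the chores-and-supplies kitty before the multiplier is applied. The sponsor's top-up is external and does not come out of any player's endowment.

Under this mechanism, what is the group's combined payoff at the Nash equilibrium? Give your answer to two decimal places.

4706.35 dollars

The effective private return per unit is now 2.9 × 3.22 / 9 = 1.0376 > 1, so every player's dominant strategy flips to full contribution.
At the Nash equilibrium everyone contributes 56. Group total payoff = 2.9 × 3.22 × 504 = 4706.35.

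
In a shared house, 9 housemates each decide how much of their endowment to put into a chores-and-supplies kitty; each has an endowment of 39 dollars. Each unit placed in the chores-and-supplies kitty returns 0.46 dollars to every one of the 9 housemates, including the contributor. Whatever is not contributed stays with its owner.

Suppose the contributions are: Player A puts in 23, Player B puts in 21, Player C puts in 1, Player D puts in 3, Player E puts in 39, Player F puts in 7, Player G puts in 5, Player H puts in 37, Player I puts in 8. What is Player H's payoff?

68.24 dollars

Total contributed: 23 + 21 + 1 + 3 + 39 + 7 + 5 + 37 + 8 = 144.
Each receives 0.46 × 144 = 66.24 from the chores-and-supplies kitty.
Player H keeps 39 − 37 = 2, so Player H's payoff is 2 + 66.24 = 68.24.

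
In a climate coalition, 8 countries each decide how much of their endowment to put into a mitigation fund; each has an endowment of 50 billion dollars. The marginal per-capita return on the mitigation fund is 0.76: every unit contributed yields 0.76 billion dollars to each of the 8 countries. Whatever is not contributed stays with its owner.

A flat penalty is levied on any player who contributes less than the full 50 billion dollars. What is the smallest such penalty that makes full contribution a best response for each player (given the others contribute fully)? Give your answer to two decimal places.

12.00 billion dollars

Given the others contribute fully, the best deviation is to contribute 0 (any partial contribution still incurs the fine and gives up units whose private return 0.76 is below 1).
Deviating from 50 to 0 saves 50 billion dollars but forfeits the deviator's share of the drop in the mitigation fund: 0.76 × 50 = 38.00.
So the deviation gain is 50 − 38.00 = 12.00, and the fine must be at least 12.00 billion dollars to wipe it out.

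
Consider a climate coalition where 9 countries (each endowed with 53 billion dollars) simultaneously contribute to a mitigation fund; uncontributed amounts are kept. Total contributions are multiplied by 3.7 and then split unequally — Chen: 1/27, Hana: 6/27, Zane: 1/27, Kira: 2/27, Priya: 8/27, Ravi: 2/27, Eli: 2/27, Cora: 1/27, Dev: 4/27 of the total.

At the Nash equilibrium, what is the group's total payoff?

A player with share s gets back 3.7·s per unit contributed, so full contribution is dominant for anyone with s > 1/3.7 = 0.2703 and zero contribution is dominant for anyone below.
Only Priya (8/27) clears that bar, contributing 53; the remaining 8 contribute 0. Total contributed: 53.
The mitigation fund pays out 3.7 × 53 = 196.10 in total (split across the unequal shares, but the aggregate is all that matters for the group sum).
The 8 free-riders keep 53 each, adding 424. Group total = 424 + 196.10 = 620.10.

620.10 billion dollars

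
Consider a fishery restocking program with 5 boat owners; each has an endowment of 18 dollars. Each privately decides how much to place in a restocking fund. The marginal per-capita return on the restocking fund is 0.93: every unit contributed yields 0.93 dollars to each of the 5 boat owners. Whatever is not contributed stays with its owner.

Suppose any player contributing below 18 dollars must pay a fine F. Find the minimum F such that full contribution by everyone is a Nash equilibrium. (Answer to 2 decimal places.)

1.26 dollars

Given the others contribute fully, the best deviation is to contribute 0 (any partial contribution still incurs the fine and gives up units whose private return 0.93 is below 1).
Deviating from 18 to 0 saves 18 dollars but forfeits the deviator's share of the drop in the restocking fund: 0.93 × 18 = 16.74.
So the deviation gain is 18 − 16.74 = 1.26, and the fine must be at least 1.26 dollars to wipe it out.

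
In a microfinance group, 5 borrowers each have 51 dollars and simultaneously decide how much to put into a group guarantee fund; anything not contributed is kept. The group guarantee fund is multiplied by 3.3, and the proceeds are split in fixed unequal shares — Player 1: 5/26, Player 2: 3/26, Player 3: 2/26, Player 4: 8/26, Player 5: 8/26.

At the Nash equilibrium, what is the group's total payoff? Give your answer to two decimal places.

A player with share s gets back 3.3·s per unit contributed, so full contribution is dominant for anyone with s > 1/3.3 = 0.3030 and zero contribution is dominant for anyone below.
The shares above 0.3030 belong to Player 4 and Player 5, contributing 51 each; the remaining 3 contribute 0. Total contributed: 102.
The group guarantee fund pays out 3.3 × 102 = 336.60 in total (split across the unequal shares, but the aggregate is all that matters for the group sum).
The 3 free-riders keep 51 each, adding 153. Group total = 153 + 336.60 = 489.60.

489.60 dollars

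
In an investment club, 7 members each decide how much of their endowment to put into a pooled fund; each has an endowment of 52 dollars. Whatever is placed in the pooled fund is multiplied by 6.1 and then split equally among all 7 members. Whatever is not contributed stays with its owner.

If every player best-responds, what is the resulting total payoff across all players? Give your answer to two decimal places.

Each contributed unit returns 6.1/7 = 0.8714 to its contributor — below 1 — so contributing 0 is dominant for every player. At the Nash equilibrium everyone keeps their 52, and the group total is 7 × 52 = 364.

364.00 dollars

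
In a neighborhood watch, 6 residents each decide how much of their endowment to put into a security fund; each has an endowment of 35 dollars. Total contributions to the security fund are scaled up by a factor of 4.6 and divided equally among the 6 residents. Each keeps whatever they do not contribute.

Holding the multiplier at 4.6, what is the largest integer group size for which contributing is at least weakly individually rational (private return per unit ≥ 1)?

Private return per unit is 4.6/(group size), which is ≥ 1 whenever the group size is ≤ 4.6.
The largest such integer is 4.

4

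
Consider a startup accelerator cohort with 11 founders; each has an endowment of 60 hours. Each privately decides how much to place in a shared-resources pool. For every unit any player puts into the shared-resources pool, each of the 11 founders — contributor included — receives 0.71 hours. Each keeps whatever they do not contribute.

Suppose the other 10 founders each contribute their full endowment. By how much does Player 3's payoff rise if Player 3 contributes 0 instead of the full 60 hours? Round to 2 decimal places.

Switching from a contribution of 60 to 0 lets Player 3 keep an extra 60 hours, but lowers the shared-resources pool by 60, which costs Player 3 their own share of that drop: 0.71 × 60 = 42.60.
Net gain = 60 − 42.60 = 17.40. The private return per contributed unit (0.71) is below 1, so free-riding is indeed the best response regardless of what the others do.

17.40 hours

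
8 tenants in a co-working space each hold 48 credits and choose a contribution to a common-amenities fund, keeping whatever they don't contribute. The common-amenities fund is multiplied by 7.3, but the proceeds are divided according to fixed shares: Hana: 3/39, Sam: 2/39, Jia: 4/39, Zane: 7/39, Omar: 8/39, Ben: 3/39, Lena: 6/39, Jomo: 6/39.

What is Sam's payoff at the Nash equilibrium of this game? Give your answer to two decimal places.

A player with share s gets back 7.3·s per unit contributed, so full contribution is dominant for anyone with s > 1/7.3 = 0.1370 and zero contribution is dominant for anyone below.
The shares above 0.1370 belong to Zane, Omar, Lena and Jomo, contributing 48 each; the remaining 4 contribute 0. Total contributed: 192.
Sam keeps 48 and receives 7.3 × 192 × 2/39 = 71.88 from the common-amenities fund, for a payoff of 119.88.

119.88 credits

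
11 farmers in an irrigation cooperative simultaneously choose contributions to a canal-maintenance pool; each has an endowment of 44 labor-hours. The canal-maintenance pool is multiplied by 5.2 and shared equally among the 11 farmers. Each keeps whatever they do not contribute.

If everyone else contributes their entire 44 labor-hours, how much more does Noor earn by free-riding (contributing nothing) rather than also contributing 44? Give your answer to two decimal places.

23.20 labor-hours

Switching from a contribution of 44 to 0 lets Noor keep an extra 44 labor-hours, but lowers the canal-maintenance pool by 44, which costs Noor their own share of that drop: 5.2/11 × 44 = 20.80.
Net gain = 44 − 20.80 = 23.20. The private return per contributed unit (0.4727) is below 1, so free-riding is indeed the best response regardless of what the others do.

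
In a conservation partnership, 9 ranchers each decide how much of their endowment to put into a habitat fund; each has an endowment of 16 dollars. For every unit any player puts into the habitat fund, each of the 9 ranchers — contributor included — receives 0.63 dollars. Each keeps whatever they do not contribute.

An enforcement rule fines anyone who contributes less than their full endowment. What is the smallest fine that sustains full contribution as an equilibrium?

5.92 dollars

Given the others contribute fully, the best deviation is to contribute 0 (any partial contribution still incurs the fine and gives up units whose private return 0.63 is below 1).
Deviating from 16 to 0 saves 16 dollars but forfeits the deviator's share of the drop in the habitat fund: 0.63 × 16 = 10.08.
So the deviation gain is 16 − 10.08 = 5.92, and the fine must be at least 5.92 dollars to wipe it out.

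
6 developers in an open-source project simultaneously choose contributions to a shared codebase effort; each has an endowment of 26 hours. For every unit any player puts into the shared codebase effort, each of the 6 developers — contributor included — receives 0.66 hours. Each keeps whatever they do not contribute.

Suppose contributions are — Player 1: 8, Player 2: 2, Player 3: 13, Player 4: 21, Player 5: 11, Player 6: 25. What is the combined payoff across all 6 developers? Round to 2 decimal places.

Total contributed: 8 + 2 + 13 + 21 + 11 + 25 = 80; total kept: 6 × 26 − 80 = 76.
The shared codebase effort pays out 0.66 × 6 × 80 = 316.80 in aggregate.
Group total = 76 + 316.80 = 392.80.

392.80 hours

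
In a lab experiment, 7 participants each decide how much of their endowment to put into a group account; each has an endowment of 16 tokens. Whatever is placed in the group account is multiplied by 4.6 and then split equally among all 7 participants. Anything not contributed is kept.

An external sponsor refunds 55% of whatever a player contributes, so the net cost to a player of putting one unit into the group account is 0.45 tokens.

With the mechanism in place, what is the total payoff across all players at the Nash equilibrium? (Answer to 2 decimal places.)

The effective private return per unit is now (4.6/7) / 0.45 = 1.4603 > 1, so every player's dominant strategy flips to full contribution.
So the Nash equilibrium is full contribution by all 7; the group earns 7 × (16 × 0.55 + 4.6 × 16) = 576.80.

576.80 tokens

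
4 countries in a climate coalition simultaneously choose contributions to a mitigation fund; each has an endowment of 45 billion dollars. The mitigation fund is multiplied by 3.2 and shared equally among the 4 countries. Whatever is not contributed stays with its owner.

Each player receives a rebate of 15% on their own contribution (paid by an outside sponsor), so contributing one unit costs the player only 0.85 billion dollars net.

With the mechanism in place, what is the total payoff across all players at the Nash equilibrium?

180.00 billion dollars

With the mechanism, a contributed unit returns (3.2/4) / 0.85 = 0.9412 per unit of net cost — still below 1 — so contributing 0 remains dominant for every player.
At the Nash equilibrium no one contributes; group total payoff = 4 × 45 = 180.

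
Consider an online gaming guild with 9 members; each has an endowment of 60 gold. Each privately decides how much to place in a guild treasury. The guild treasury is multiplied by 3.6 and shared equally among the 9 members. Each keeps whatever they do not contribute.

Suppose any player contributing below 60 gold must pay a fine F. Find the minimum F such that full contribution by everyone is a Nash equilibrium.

Given the others contribute fully, the best deviation is to contribute 0 (any partial contribution still incurs the fine and gives up units whose private return 0.4000 is below 1).
Deviating from 60 to 0 saves 60 gold but forfeits the deviator's share of the drop in the guild treasury: 3.6/9 × 60 = 24.00.
So the deviation gain is 60 − 24.00 = 36.00, and the fine must be at least 36.00 gold to wipe it out.

36.00 gold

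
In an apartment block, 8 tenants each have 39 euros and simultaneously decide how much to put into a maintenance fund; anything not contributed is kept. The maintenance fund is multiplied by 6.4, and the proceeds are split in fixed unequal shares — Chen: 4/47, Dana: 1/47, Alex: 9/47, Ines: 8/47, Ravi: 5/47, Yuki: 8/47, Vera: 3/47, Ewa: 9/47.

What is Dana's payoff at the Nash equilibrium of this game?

60.24 euros

Player j's private return per contributed unit is 6.4 × (j's share). Contributing is weakly dominant for j when that share is at least 1/6.4 = 0.1563, and contributing 0 is dominant otherwise.
Alex, Ines, Yuki and Ewa clear that bar, contributing 39 each; the remaining 4 contribute 0. Total contributed: 156.
Dana keeps 39 and receives 6.4 × 156 × 1/47 = 21.24 from the maintenance fund, for a payoff of 60.24.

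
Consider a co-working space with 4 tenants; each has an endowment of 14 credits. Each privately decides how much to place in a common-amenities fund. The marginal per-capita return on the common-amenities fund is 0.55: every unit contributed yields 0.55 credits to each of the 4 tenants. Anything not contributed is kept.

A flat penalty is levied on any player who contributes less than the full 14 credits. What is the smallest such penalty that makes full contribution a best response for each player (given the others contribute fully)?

Given the others contribute fully, the best deviation is to contribute 0 (any partial contribution still incurs the fine and gives up units whose private return 0.55 is below 1).
Deviating from 14 to 0 saves 14 credits but forfeits the deviator's share of the drop in the common-amenities fund: 0.55 × 14 = 7.70.
So the deviation gain is 14 − 7.70 = 6.30, and the fine must be at least 6.30 credits to wipe it out.

6.30 credits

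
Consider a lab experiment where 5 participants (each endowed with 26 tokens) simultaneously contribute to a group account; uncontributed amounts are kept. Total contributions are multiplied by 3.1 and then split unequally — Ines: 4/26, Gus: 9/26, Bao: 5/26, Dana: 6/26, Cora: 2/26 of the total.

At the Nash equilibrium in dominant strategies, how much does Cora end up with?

A player with share s gets back 3.1·s per unit contributed, so full contribution is dominant for anyone with s > 1/3.1 = 0.3226 and zero contribution is dominant for anyone below.
Only Gus (9/26) clears that bar, contributing 26; the remaining 4 contribute 0. Total contributed: 26.
Cora keeps 26 and receives 3.1 × 26 × 2/26 = 6.20 from the group account, for a payoff of 32.20.

32.20 tokens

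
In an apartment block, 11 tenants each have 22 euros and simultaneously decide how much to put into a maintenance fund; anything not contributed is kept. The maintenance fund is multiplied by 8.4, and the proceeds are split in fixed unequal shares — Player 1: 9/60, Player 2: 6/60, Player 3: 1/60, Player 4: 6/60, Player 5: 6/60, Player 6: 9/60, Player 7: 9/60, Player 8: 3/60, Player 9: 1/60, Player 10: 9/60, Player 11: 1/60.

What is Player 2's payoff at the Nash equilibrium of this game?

95.92 euros

Player j's private return per contributed unit is 8.4 × (j's share). Contributing is weakly dominant for j when that share is at least 1/8.4 = 0.1190, and contributing 0 is dominant otherwise.
Player 1, Player 6, Player 7 and Player 10 are above the threshold, contributing 22 each; the remaining 7 contribute 0. Total contributed: 88.
Player 2 keeps 22 and receives 8.4 × 88 × 6/60 = 73.92 from the maintenance fund, for a payoff of 95.92.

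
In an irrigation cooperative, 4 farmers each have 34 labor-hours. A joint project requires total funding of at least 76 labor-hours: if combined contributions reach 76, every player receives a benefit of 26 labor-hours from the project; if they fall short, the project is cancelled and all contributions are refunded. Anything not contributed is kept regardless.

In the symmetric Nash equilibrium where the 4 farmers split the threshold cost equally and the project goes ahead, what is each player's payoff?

Equal share of the threshold: 76/4 = 19.
At this profile no one gains by cutting their contribution: any cut drops the total below 76, the project is cancelled, contributions are refunded, and the deviator ends with 34, which is less than 34 − 19 + 26 = 41. Contributing more than 19 just wastes the excess. So contributing exactly 19 is a best response.
Each player's payoff: 34 − 19 + 26 = 41.

41 labor-hours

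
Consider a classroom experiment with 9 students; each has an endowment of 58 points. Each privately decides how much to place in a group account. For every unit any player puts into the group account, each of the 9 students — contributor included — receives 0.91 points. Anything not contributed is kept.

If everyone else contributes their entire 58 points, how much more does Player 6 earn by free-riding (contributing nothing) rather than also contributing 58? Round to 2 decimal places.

5.22 points

Switching from a contribution of 58 to 0 lets Player 6 keep an extra 58 points, but lowers the group account by 58, which costs Player 6 their own share of that drop: 0.91 × 58 = 52.78.
Net gain = 58 − 52.78 = 5.22. The private return per contributed unit (0.91) is below 1, so free-riding is indeed the best response regardless of what the others do.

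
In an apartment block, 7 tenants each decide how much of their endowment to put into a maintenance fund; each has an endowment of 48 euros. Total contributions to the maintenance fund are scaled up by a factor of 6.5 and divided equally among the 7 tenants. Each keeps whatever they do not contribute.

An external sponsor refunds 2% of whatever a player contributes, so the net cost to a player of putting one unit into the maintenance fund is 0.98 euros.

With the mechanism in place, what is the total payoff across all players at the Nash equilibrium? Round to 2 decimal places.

Even with the mechanism, each unit contributed returns only (6.5/7) / 0.98 = 0.9475 per unit of net cost, so contributing nothing is still dominant.
At the Nash equilibrium no one contributes; group total payoff = 7 × 48 = 336.

336.00 euros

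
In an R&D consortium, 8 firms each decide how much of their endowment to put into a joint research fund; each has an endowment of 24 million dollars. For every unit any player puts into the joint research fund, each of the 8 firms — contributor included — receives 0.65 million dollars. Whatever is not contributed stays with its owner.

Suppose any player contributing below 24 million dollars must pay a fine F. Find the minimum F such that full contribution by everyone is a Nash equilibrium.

8.40 million dollars

Given the others contribute fully, the best deviation is to contribute 0 (any partial contribution still incurs the fine and gives up units whose private return 0.65 is below 1).
Deviating from 24 to 0 saves 24 million dollars but forfeits the deviator's share of the drop in the joint research fund: 0.65 × 24 = 15.60.
So the deviation gain is 24 − 15.60 = 8.40, and the fine must be at least 8.40 million dollars to wipe it out.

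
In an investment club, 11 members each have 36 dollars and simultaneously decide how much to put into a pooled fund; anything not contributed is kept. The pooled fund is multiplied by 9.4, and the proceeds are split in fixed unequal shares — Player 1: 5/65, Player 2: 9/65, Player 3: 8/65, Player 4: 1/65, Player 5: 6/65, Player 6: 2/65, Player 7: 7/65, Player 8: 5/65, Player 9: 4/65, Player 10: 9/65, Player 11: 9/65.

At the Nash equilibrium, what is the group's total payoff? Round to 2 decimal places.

Each unit j contributes comes back to j as 9.4 × (j's share), so j prefers to contribute only if that share exceeds 1/9.4 = 0.1064; otherwise keeping the unit dominates.
Player 2, Player 3, Player 7, Player 10 and Player 11 clear that bar, contributing 36 each; the remaining 6 contribute 0. Total contributed: 180.
The pooled fund pays out 9.4 × 180 = 1692.00 in total (split across the unequal shares, but the aggregate is all that matters for the group sum).
The 6 free-riders keep 36 each, adding 216. Group total = 216 + 1692.00 = 1908.00.

1908.00 dollars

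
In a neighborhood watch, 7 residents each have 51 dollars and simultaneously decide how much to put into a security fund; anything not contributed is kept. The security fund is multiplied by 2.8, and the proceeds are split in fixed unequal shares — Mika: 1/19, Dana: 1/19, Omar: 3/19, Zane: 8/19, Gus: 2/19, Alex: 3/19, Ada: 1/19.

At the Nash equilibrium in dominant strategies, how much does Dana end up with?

58.52 dollars

Each unit j contributes comes back to j as 2.8 × (j's share), so j prefers to contribute only if that share exceeds 1/2.8 = 0.3571; otherwise keeping the unit dominates.
Zane alone (share 8/19) is above the threshold, contributing 51; the remaining 6 contribute 0. Total contributed: 51.
Dana keeps 51 and receives 2.8 × 51 × 1/19 = 7.52 from the security fund, for a payoff of 58.52.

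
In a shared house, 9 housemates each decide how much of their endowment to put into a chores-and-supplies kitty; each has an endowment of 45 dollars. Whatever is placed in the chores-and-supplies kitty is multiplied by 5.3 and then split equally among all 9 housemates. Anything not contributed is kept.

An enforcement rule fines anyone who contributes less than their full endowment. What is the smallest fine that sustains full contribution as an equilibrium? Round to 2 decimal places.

Given the others contribute fully, the best deviation is to contribute 0 (any partial contribution still incurs the fine and gives up units whose private return 0.5889 is below 1).
Deviating from 45 to 0 saves 45 dollars but forfeits the deviator's share of the drop in the chores-and-supplies kitty: 5.3/9 × 45 = 26.50.
So the deviation gain is 45 − 26.50 = 18.50, and the fine must be at least 18.50 dollars to wipe it out.

18.50 dollars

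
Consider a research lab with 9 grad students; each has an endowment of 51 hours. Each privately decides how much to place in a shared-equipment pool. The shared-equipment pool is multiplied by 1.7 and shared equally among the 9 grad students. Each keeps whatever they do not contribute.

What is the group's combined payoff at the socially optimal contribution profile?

Each contributed unit returns 1.700 to the group as a whole (0.1889 to each of 9 players), which exceeds 1, so the social optimum is full contribution: group total = 1.700 × 459 = 780.30.

780.30 hours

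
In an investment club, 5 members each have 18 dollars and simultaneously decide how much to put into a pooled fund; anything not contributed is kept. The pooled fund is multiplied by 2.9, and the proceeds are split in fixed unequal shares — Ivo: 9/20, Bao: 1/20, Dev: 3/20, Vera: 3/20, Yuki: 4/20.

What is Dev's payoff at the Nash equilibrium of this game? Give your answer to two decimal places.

Each unit j contributes comes back to j as 2.9 × (j's share), so j prefers to contribute only if that share exceeds 1/2.9 = 0.3448; otherwise keeping the unit dominates.
The only share above 0.3448 is Ivo's 9/20, contributing 18; the remaining 4 contribute 0. Total contributed: 18.
Dev keeps 18 and receives 2.9 × 18 × 3/20 = 7.83 from the pooled fund, for a payoff of 25.83.

25.83 dollars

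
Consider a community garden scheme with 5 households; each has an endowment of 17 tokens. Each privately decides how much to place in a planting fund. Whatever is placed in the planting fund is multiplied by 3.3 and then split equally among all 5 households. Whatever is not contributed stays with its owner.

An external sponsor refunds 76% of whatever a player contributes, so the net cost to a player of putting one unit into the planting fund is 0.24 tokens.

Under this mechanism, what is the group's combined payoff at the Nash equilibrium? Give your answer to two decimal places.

The effective private return per unit is now (3.3/5) / 0.24 = 2.7500 > 1, so every player's dominant strategy flips to full contribution.
So the Nash equilibrium is full contribution by all 5; the group earns 5 × (17 × 0.76 + 3.3 × 17) = 345.10.

345.10 tokens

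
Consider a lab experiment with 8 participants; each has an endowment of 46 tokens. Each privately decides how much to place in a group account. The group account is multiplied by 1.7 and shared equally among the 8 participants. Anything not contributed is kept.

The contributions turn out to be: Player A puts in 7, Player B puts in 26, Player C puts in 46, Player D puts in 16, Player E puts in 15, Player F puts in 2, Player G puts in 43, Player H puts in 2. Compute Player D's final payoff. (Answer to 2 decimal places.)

63.36 tokens

Total contributed: 7 + 26 + 46 + 16 + 15 + 2 + 43 + 2 = 157.
Each receives 1.7 × 157 / 8 = 33.36 from the group account.
Player D keeps 46 − 16 = 30, so Player D's payoff is 30 + 33.36 = 63.36.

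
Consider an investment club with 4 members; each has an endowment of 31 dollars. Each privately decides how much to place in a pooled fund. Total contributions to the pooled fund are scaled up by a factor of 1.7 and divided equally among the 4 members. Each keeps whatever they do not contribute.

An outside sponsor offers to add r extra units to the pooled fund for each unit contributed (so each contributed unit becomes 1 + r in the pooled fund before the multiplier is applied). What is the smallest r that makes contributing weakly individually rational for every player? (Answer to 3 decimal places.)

With matching at rate r, one contributed unit becomes (1 + r) in the pooled fund and returns 1.7 × (1 + r) / 4 to the contributor.
Setting this equal to 1: 1 + r = 4/1.7 = 2.3529.
So the minimum matching rate is r = 2.3529 − 1 = 1.353.

1.353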